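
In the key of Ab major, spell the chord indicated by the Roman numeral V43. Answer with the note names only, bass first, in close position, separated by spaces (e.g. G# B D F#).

In Ab major, the fifth degree is Eb, and the diatonic chord built there is a dominant seventh chord.
That chord is spelled Eb-G-Bb-Db.
The figured bass 43 indicates second inversion, placing the fifth (Bb) in the bass: Bb-Db-Eb-G.

Bb Db Eb G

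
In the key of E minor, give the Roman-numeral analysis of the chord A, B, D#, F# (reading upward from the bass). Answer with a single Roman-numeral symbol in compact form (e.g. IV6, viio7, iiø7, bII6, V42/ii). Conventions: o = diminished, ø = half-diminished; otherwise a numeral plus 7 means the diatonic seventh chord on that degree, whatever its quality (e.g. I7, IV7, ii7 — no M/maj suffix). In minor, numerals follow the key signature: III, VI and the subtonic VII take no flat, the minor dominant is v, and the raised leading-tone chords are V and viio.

V42

The pitches B-D#-F#-A form a dominant seventh chord rooted on B.
In E minor, B is the dominant; the diatonic dominant seventh chord there is V7.
With A in the bass the chord is in third inversion, so the figured bass is 42.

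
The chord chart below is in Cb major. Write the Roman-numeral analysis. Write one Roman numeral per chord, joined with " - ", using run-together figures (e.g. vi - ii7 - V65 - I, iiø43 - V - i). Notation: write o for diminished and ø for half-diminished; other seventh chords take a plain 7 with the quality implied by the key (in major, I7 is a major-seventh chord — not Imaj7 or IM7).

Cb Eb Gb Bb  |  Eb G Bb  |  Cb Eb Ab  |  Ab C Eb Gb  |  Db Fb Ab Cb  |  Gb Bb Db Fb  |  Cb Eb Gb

Cb-Eb-Gb-Bb: root Cb is the tonic; major seventh chord there is I7.
Eb-G-Bb: chromatic; Eb is V of vi, so V/vi.
Cb-Eb-Ab: minor triad on Ab = scale degree 6 → vi6.
Ab-C-Eb-Gb: a dominant seventh chord on Ab, the applied dominant of ii → V7/ii.
Db-Fb-Ab-Cb: root Db is the supertonic; minor seventh chord there is ii7.
Gb-Bb-Db-Fb has root Gb, degree 5 in Cb major, so V7.
Cb-Eb-Gb: root Cb is the tonic; major triad there is I.

I7 - V/vi - vi6 - V7/ii - ii7 - V7 - I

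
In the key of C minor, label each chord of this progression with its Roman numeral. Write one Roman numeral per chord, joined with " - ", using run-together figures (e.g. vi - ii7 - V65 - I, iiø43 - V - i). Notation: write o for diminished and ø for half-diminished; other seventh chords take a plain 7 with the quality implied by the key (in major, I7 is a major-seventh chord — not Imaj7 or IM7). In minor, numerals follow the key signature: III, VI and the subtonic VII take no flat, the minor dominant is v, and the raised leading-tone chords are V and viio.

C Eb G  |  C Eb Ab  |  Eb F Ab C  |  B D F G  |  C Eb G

i - VI6 - iv42 - V65 - i

C-Eb-G: root C is the tonic; minor triad there is i.
C-Eb-Ab has root Ab, degree 6 in C minor, so VI6.
Eb-F-Ab-C: minor seventh chord on F = scale degree 4 → iv42.
B-D-F-G: root G is the dominant; dominant seventh chord there is V65.
C-Eb-G: minor triad on C = scale degree 1 → i.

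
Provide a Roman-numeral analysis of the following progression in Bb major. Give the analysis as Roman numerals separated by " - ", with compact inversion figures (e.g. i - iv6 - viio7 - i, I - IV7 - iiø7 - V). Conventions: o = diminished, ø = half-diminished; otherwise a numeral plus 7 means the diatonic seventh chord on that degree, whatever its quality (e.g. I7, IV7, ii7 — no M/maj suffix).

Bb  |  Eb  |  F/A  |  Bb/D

I - IV - V6 - I6

Bb: major triad on Bb = scale degree 1 → I.
Eb: root Eb is the subdominant; major triad there is IV.
F/A: root F is the dominant; major triad there is V6.
Bb/D has root Bb, degree 1 in Bb major, so I6.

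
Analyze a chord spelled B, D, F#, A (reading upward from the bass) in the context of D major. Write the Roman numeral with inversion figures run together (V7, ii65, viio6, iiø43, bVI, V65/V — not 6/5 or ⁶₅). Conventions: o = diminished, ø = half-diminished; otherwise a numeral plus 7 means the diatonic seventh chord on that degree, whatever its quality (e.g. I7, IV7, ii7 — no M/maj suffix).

vi7

The pitches B-D-F#-A form a minor seventh chord rooted on B.
In D major, B is the submediant; the diatonic minor seventh chord there is vi7.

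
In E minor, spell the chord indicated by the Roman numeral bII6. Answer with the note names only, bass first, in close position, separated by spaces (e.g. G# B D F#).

A C F

Scale degree 2 in E minor is F#; lowering it a half step gives F. bII6 is the Neapolitan sixth — a major triad on the lowered second degree, here in its customary first inversion.
So the chord is F-A-C.
With the 6 figure the chord is in first inversion; from the bass A upward in close position it reads A-C-F.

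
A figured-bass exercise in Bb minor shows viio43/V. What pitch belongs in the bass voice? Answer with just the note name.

The applied chord viio43/V is rooted on E: E-G-Bb-Db.
The figure 43 means second inversion — the fifth is in the bass.

Bb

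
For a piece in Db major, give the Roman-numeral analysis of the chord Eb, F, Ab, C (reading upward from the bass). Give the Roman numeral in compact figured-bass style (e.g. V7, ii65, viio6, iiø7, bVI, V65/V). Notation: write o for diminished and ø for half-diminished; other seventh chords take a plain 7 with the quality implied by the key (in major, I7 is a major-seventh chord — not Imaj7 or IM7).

iii42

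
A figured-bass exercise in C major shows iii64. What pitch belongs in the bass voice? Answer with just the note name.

iii in C major has root E; the chord is E-G-B.
The figure 64 means second inversion — the fifth is in the bass.

B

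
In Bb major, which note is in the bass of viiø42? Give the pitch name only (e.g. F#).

viiø in Bb major has root A; the chord is A-C-Eb-G.
The figure 42 means third inversion — the seventh is in the bass.

G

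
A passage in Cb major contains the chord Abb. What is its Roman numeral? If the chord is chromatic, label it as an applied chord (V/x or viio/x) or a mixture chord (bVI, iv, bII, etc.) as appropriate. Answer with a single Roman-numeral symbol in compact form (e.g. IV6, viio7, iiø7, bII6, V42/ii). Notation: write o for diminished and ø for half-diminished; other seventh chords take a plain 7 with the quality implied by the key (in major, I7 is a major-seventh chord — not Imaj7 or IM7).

bVI

The pitches Abb-Cb-Ebb form a major triad rooted on Abb.
Abb is the lowered sixth degree of Cb major (diatonic 6 would be Ab). This is a major triad on the lowered sixth degree, borrowed from the parallel minor.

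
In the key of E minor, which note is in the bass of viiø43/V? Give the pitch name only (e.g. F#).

E

The applied chord viiø43/V is rooted on A#: A#-C#-E-G#.
The figure 43 means second inversion — the fifth is in the bass.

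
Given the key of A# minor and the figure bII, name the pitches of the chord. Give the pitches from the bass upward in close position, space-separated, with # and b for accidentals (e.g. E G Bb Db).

B D# F#

bII is the Neapolitan chord — a major triad on the lowered second degree. In A# minor that root is B.
So the chord is B-D#-F#, a major triad.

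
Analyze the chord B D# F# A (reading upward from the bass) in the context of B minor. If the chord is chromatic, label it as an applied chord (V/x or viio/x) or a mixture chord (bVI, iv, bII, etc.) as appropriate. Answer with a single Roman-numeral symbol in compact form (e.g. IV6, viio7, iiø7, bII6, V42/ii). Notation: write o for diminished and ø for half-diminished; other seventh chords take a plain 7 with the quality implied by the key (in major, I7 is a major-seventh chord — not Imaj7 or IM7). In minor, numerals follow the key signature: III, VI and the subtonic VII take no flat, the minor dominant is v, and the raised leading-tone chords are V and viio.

V7/iv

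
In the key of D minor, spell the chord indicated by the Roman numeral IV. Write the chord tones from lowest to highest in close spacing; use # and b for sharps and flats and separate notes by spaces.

G B D

IV is the major subdominant, borrowed from the parallel major. In D minor that root is G.
So the chord is G-B-D, a major triad.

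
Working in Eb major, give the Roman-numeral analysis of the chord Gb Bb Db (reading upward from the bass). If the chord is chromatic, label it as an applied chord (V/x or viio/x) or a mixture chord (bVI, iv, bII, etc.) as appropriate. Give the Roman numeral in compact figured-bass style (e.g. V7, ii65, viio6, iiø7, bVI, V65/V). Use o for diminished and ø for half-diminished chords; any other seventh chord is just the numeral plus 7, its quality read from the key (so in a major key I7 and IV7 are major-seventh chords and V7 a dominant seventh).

Stacked in thirds the chord is Gb-Bb-Db: a major triad on Gb.
Gb is the lowered third degree of Eb major (diatonic 3 would be G). This is a major triad on the lowered third degree, borrowed from the parallel minor.

bIII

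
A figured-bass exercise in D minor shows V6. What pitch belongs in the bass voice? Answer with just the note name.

V in D minor has root A; the chord is A-C#-E.
The figure 6 means first inversion — the third is in the bass.

C#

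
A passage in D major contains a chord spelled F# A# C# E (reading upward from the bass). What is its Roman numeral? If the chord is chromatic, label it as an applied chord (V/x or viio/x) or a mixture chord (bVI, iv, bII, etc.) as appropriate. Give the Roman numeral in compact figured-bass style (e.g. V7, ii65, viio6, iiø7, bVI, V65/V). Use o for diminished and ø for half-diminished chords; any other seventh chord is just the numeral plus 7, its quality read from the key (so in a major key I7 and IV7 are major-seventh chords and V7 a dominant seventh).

V7/vi

The pitches F#-A#-C#-E form a dominant seventh chord rooted on F#.
F# is not a diatonic chord root with this quality in D major, but it lies a perfect fifth above B (vi), so the chord functions as an applied dominant of vi.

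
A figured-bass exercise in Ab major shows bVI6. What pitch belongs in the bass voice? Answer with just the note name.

bVI in Ab major has root Fb; the chord is Fb-Ab-Cb.
The figure 6 means first inversion — the third is in the bass.

Ab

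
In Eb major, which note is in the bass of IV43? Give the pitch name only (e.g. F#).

Eb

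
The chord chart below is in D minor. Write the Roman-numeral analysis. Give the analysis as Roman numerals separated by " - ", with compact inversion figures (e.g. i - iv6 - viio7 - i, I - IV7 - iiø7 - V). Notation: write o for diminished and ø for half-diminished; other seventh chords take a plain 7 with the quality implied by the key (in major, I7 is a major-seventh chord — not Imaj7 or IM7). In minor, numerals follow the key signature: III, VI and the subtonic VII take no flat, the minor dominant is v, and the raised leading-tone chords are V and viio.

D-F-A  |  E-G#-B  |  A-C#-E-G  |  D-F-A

D-F-A has root D, degree 1 in D minor, so i.
E-G#-B: a major triad on E, the applied dominant of V → V/V.
A-C#-E-G: root A is the dominant; dominant seventh chord there is V7.
D-F-A: minor triad on D = scale degree 1 → i.

i - V/V - V7 - i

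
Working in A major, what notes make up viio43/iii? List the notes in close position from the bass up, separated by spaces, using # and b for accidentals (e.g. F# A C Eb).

F# A B# D#

The slash marks an applied leading-tone chord: viio of iii. In A major, iii is C#, so the leading tone to it is B#, a half step below.
Building a fully diminished seventh chord on B# gives B#-D#-F#-A.
With the 43 figure the chord is in second inversion; from the bass F# upward in close position it reads F#-A-B#-D#.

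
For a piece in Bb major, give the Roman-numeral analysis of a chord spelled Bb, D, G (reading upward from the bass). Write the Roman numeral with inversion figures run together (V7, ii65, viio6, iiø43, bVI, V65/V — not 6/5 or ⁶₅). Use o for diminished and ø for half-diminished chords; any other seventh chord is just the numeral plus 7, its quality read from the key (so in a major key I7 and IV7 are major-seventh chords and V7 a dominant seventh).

Stacked in thirds the chord is G-Bb-D: a minor triad on G.
In Bb major, G is the submediant; the diatonic minor triad there is vi.
With Bb in the bass the chord is in first inversion, so the figured bass is 6.

vi6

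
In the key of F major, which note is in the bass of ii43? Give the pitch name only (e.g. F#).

D

ii in F major has root G; the chord is G-Bb-D-F.
The figure 43 means second inversion — the fifth is in the bass.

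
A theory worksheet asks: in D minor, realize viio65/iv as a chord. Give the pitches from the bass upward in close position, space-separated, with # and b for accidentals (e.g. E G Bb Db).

The slash marks an applied leading-tone chord: viio of iv. In D minor, iv is G, so the leading tone to it is F#, a half step below.
Building a fully diminished seventh chord on F# gives F#-A-C-Eb.
With the 65 figure the chord is in first inversion; from the bass A upward in close position it reads A-C-Eb-F#.

A C Eb F#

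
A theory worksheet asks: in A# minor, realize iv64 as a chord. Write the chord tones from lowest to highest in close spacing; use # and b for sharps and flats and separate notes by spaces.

The numeral's case and figure indicate a minor triad. In A# minor its root, the fourth degree, is D#.
That chord is spelled D#-F#-A#.
With the 64 figure the chord is in second inversion; from the bass A# upward in close position it reads A#-D#-F#.

A# D# F#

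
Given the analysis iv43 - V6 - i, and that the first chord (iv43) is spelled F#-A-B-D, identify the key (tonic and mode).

F# minor

The chord Bm7/F# is a minor seventh chord rooted on B; its label is iv43.
Counting down 3 scale steps from B places the tonic on F#; a minor seventh chord on degree 4 is diatonic only in minor.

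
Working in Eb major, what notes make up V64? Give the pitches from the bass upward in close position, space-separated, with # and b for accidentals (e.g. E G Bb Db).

The numeral's case and figure indicate a major triad. In Eb major its root, the fifth degree, is Bb.
Stacking thirds from Bb gives Bb-D-F.
With the 64 figure the chord is in second inversion; from the bass F upward in close position it reads F-Bb-D.

F Bb D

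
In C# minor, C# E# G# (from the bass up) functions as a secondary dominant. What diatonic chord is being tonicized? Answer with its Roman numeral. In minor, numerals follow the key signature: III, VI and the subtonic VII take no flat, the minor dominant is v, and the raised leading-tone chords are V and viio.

iv

The chord is a major triad on C#.
A dominant resolves down a perfect fifth: C# → F#. In C# minor, F# is scale degree 4, i.e. iv.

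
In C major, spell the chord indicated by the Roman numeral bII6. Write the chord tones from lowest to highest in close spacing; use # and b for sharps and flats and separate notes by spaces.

bII6 is the Neapolitan sixth — a major triad on the lowered second degree, here in its customary first inversion. In C major that root is Db.
So the chord is Db-F-Ab.
The figured bass 6 indicates first inversion, placing the third (F) in the bass: F-Ab-Db.

F Ab Db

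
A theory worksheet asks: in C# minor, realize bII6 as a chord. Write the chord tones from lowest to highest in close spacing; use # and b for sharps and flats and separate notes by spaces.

bII6 is the Neapolitan sixth — a major triad on the lowered second degree, here in its customary first inversion. In C# minor that root is D.
So the chord is D-F#-A.
With the 6 figure the chord is in first inversion; from the bass F# upward in close position it reads F#-A-D.

F# A D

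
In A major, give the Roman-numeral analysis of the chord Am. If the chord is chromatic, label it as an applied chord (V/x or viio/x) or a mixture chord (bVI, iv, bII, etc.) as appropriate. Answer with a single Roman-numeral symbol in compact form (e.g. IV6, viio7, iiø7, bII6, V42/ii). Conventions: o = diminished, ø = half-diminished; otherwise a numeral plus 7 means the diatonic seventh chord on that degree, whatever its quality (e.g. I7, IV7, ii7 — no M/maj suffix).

i

Stacked in thirds the chord is A-C-E: a minor triad on A.
A is the first degree of A major. This is the minor tonic, borrowed from the parallel minor.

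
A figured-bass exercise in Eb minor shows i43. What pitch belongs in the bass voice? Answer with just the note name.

i in Eb minor has root Eb; the chord is Eb-Gb-Bb-Db.
The figure 43 means second inversion — the fifth is in the bass.

Bb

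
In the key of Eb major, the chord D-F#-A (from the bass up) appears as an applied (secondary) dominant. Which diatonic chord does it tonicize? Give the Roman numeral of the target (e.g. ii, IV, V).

iii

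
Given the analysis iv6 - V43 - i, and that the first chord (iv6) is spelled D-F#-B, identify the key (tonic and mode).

F# minor

The anchor chord is a minor triad on B, labeled iv6.
If B is scale degree 4 and the mode makes that degree carry a minor triad, the tonic is F# and the mode is minor.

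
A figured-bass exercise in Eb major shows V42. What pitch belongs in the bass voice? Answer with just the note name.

V in Eb major has root Bb; the chord is Bb-D-F-Ab.
The figure 42 means third inversion — the seventh is in the bass.

Ab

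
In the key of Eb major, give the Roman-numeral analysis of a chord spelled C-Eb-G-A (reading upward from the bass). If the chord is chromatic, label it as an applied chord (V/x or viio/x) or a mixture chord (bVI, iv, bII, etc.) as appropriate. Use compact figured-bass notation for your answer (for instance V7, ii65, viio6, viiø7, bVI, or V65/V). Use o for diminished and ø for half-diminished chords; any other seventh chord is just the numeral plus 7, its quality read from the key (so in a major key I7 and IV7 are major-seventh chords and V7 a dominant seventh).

viiø65/V

The pitches A-C-Eb-G form a half-diminished seventh chord rooted on A.
A sits a half step below Bb (V in Eb major); a diminished chord there is the applied leading-tone chord of V.
With C in the bass the chord is in first inversion, so the figured bass is 65.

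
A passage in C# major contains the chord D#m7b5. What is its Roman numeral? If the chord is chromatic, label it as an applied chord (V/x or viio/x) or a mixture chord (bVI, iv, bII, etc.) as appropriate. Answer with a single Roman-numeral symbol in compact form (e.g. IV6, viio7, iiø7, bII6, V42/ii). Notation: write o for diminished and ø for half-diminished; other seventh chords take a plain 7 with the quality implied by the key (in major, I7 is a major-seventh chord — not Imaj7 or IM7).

The pitches D#-F#-A-C# form a half-diminished seventh chord rooted on D#.
D# is the second degree of C# major. This is the half-diminished supertonic seventh, borrowed from the parallel minor.

iiø7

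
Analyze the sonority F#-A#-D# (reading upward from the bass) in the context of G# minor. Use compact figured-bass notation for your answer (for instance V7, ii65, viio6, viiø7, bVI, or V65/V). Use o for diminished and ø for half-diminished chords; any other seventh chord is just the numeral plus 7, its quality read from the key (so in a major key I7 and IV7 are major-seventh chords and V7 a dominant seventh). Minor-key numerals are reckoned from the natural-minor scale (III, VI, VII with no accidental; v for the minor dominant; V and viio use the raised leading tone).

v6

Stacked in thirds the chord is D#-F#-A#: a minor triad on D#.
In G# minor, D# is the dominant; the diatonic minor triad there is v.
With F# in the bass the chord is in first inversion, so the figured bass is 6.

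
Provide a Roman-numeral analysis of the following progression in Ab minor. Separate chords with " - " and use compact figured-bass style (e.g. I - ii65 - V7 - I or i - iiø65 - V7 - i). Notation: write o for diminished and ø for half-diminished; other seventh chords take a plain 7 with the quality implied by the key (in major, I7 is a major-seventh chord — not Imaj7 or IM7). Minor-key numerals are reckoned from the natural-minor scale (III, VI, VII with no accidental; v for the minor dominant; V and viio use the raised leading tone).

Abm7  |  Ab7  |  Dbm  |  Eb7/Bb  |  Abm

i7 - V7/iv - iv - V43 - i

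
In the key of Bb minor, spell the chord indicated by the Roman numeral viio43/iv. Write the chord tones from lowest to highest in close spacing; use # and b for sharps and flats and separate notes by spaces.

viio43/iv is a secondary leading-tone chord. The target iv is Eb in Bb minor; the applied chord is rooted a semitone below, on D.
Building a fully diminished seventh chord on D gives D-F-Ab-Cb.
With the 43 figure the chord is in second inversion; from the bass Ab upward in close position it reads Ab-Cb-D-F.

Ab Cb D F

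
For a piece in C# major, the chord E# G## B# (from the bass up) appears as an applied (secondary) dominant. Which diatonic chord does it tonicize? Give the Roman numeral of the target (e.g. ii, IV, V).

vi

The chord is a major triad on E#.
A dominant resolves down a perfect fifth: E# → A#. In C# major, A# is scale degree 6, i.e. vi.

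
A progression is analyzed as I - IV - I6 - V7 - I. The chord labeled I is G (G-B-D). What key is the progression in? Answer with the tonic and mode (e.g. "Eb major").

G major

I is given as G-B-D — a major triad with root G.
If G is scale degree 1 and the mode makes that degree carry a major triad, the tonic is G and the mode is major.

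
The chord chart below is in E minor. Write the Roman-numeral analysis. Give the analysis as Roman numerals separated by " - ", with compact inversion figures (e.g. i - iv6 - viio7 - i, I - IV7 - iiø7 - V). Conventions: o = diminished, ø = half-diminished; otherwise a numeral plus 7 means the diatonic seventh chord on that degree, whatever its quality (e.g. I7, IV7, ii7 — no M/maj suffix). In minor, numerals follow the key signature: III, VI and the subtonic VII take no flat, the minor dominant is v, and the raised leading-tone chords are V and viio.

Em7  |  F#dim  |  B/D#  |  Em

i7 - iio - V6 - i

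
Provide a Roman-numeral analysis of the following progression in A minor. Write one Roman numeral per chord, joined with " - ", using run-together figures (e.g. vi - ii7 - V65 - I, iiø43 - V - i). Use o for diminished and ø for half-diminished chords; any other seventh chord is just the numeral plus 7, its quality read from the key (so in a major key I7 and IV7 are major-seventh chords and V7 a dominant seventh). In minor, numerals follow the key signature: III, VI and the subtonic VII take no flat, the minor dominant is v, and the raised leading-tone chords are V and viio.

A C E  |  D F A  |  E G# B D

A-C-E: root A is the tonic; minor triad there is i.
D-F-A: root D is the subdominant; minor triad there is iv.
E-G#-B-D: root E is the dominant; dominant seventh chord there is V7.

i - iv - V7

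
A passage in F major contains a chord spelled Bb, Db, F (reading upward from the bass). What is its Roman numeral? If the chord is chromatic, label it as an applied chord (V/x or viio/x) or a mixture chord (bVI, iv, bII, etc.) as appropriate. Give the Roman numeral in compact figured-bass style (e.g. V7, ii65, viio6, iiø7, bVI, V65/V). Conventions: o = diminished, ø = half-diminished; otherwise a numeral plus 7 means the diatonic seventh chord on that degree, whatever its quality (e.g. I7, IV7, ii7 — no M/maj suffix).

Stacked in thirds the chord is Bb-Db-F: a minor triad on Bb.
Bb is the fourth degree of F major. This is the minor subdominant, borrowed from the parallel minor.

iv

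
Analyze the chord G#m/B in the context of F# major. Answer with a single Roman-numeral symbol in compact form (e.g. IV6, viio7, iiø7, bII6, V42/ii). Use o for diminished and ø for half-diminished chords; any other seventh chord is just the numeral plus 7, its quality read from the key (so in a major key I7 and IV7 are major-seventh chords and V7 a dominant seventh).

The pitches G#-B-D# form a minor triad rooted on G#.
G# is scale degree 2 in F# major, and a minor triad on that degree is written ii.
With B in the bass the chord is in first inversion, so the figured bass is 6.

ii6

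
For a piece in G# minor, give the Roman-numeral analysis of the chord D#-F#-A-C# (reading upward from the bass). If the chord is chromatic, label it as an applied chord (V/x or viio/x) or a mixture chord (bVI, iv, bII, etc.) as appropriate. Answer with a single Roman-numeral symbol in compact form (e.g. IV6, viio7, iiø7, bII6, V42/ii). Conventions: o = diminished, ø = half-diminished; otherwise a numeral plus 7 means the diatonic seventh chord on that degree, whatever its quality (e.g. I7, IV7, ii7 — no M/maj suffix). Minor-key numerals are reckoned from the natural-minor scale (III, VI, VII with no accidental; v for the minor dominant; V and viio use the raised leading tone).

The pitches D#-F#-A-C# form a half-diminished seventh chord rooted on D#.
D# sits a half step below E (VI in G# minor); a diminished chord there is the applied leading-tone chord of VI.

viiø7/VI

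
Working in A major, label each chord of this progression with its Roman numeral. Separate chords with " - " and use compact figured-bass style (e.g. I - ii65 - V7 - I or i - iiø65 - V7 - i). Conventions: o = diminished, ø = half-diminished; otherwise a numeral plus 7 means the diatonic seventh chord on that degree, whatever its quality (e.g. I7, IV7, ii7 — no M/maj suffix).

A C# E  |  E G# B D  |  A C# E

A-C#-E has root A, degree 1 in A major, so I.
E-G#-B-D has root E, degree 5 in A major, so V7.
A-C#-E: root A is the tonic; major triad there is I.

I - V7 - I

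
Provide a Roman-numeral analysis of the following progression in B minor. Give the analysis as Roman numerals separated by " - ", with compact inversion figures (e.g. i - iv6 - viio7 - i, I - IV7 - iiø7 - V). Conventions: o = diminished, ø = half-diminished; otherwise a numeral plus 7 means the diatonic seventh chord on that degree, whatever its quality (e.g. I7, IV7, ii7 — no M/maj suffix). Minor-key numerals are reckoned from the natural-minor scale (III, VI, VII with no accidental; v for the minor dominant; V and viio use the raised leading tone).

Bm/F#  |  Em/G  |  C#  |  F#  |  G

i64 - iv6 - V/V - V - VI

Bm/F# has root B, degree 1 in B minor, so i64.
Em/G: minor triad on E = scale degree 4 → iv6.
C#: chromatic; C# is V of V, so V/V.
F#: root F# is the dominant; major triad there is V.
G: root G is the submediant; major triad there is VI.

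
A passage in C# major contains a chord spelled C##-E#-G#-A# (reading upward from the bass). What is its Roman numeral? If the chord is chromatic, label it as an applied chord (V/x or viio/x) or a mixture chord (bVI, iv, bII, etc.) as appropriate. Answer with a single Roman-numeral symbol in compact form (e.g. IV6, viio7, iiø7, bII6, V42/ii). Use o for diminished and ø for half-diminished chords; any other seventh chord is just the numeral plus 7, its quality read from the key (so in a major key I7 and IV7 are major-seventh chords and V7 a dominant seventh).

Stacked in thirds the chord is A#-C##-E#-G#: a dominant seventh chord on A#.
A# is not a diatonic chord root with this quality in C# major, but it lies a perfect fifth above D# (ii), so the chord functions as an applied dominant of ii.
With C## in the bass the chord is in first inversion, so the figured bass is 65.

V65/ii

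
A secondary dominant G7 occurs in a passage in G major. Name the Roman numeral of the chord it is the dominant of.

The chord is a dominant seventh chord on G.
A dominant resolves down a perfect fifth: G → C. In G major, C is scale degree 4, i.e. IV.

IV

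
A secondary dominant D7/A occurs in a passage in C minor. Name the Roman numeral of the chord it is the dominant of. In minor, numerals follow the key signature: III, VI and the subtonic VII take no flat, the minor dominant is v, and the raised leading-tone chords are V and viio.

V

The chord is a dominant seventh chord on D.
A dominant resolves down a perfect fifth: D → G. In C minor, G is scale degree 5, i.e. V.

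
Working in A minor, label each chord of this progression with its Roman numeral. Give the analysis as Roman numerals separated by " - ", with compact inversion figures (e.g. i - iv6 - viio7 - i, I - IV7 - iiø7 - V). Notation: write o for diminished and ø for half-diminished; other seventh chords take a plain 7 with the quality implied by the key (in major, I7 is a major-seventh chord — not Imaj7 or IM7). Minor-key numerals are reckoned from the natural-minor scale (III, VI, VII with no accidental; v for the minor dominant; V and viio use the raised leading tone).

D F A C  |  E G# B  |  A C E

iv7 - V - i

D-F-A-C: minor seventh chord on D = scale degree 4 → iv7.
E-G#-B: root E is the dominant; major triad there is V.
A-C-E: root A is the tonic; minor triad there is i.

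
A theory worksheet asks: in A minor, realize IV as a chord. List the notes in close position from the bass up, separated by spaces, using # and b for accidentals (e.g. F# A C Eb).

D F# A

IV is the major subdominant, borrowed from the parallel major. In A minor that root is D.
So the chord is D-F#-A.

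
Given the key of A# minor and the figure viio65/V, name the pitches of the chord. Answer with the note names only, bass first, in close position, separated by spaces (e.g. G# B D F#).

viio65/V is a secondary leading-tone chord. The target V is E# in A# minor; the applied chord is rooted a semitone below, on D##.
Building a fully diminished seventh chord on D## gives D##-F##-A#-C#.
The figured bass 65 indicates first inversion, placing the third (F##) in the bass: F##-A#-C#-D##.

F## A# C# D##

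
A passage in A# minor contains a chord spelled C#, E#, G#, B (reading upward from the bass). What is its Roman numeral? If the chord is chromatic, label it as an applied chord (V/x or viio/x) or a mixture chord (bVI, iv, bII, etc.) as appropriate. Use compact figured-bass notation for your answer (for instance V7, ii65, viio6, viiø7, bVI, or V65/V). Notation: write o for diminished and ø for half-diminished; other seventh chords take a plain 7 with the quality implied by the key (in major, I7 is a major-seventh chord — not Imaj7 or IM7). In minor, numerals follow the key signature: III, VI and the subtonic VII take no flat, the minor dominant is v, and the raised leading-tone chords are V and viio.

V7/VI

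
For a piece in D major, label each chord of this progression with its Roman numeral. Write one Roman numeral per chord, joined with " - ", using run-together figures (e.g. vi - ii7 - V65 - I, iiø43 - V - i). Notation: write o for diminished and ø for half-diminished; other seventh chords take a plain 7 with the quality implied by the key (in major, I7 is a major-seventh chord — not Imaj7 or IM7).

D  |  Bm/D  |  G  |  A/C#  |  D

D: root D is the tonic; major triad there is I.
Bm/D: root B is the submediant; minor triad there is vi6.
G: root G is the subdominant; major triad there is IV.
A/C#: major triad on A = scale degree 5 → V6.
D: root D is the tonic; major triad there is I.

I - vi6 - IV - V6 - I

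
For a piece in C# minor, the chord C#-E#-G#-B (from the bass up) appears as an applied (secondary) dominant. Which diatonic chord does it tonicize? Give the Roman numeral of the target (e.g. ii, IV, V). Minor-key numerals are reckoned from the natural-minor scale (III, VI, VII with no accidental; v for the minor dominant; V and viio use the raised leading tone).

iv

The chord is a dominant seventh chord on C#.
A dominant resolves down a perfect fifth: C# → F#. In C# minor, F# is scale degree 4, i.e. iv.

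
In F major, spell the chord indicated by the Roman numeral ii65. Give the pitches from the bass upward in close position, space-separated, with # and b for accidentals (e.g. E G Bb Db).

The numeral's case and figure indicate a minor seventh chord. In F major its root, the second degree, is G.
Stacking thirds from G gives G-Bb-D-F.
The figured bass 65 indicates first inversion, placing the third (Bb) in the bass: Bb-D-F-G.

Bb D F G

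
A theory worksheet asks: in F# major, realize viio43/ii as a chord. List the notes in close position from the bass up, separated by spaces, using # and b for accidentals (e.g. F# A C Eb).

viio43/ii is a secondary leading-tone chord. The target ii is G# in F# major; the applied chord is rooted a semitone below, on F##.
Building a fully diminished seventh chord on F## gives F##-A#-C#-E.
With the 43 figure the chord is in second inversion; from the bass C# upward in close position it reads C#-E-F##-A#.

C# E F## A#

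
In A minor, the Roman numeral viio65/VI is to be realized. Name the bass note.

The applied chord viio65/VI is rooted on E: E-G-Bb-Db.
The figure 65 means first inversion — the third is in the bass.

G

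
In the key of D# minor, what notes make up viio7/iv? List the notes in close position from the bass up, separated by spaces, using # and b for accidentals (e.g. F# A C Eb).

F## A# C# E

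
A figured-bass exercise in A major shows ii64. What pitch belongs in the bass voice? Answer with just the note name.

F#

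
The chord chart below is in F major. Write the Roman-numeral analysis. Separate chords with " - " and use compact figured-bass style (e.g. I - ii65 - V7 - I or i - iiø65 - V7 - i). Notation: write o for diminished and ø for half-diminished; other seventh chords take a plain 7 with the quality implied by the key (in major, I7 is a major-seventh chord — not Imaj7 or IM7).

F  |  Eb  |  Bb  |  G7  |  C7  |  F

I - bVII - IV - V7/V - V7 - I

F: major triad on F = scale degree 1 → I.
Eb: Eb with this quality isn't in the key; it's bVII, borrowed from the parallel minor.
Bb: root Bb is the subdominant; major triad there is IV.
G7 is the secondary dominant of V (dominant seventh chord on G): V7/V.
C7: dominant seventh chord on C = scale degree 5 → V7.
F: major triad on F = scale degree 1 → I.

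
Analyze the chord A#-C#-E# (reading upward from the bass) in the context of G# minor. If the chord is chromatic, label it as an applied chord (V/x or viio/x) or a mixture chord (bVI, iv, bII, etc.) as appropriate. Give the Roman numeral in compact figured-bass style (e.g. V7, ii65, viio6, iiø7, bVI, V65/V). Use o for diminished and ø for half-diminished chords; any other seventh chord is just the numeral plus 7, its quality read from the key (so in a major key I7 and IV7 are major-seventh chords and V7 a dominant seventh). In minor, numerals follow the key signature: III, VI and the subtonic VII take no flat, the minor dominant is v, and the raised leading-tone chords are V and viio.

ii

Stacked in thirds the chord is A#-C#-E#: a minor triad on A#.
A# is the second degree of G# minor. This is the minor supertonic, borrowed from the parallel major (the Dorian ii).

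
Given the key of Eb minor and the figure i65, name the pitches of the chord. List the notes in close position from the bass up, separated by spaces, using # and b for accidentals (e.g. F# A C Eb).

Gb Bb Db Eb

In Eb minor, the first degree is Eb, and the diatonic chord built there is a minor seventh chord.
That chord is spelled Eb-Gb-Bb-Db.
With the 65 figure the chord is in first inversion; from the bass Gb upward in close position it reads Gb-Bb-Db-Eb.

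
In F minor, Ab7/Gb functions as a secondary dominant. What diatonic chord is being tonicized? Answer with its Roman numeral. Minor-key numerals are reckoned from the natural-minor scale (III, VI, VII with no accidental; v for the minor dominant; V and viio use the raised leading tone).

The chord is a dominant seventh chord on Ab.
A dominant resolves down a perfect fifth: Ab → Db. In F minor, Db is scale degree 6, i.e. VI.

VI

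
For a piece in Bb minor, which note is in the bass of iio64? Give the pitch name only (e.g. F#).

Gb

iio in Bb minor has root C; the chord is C-Eb-Gb.
The figure 64 means second inversion — the fifth is in the bass.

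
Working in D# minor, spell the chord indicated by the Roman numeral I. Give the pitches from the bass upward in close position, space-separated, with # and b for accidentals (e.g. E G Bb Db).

D# F## A#

I is the major tonic (Picardy third), borrowed from the parallel major. In D# minor that root is D#.
So the chord is D#-F##-A#, a major triad.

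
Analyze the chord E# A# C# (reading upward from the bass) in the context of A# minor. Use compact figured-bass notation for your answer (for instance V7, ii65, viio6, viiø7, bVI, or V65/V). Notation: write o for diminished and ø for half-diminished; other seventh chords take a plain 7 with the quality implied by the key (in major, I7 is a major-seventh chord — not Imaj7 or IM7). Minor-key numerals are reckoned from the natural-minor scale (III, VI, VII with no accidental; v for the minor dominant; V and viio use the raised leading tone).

Stacked in thirds the chord is A#-C#-E#: a minor triad on A#.
In A# minor, A# is the tonic; the diatonic minor triad there is i.
With E# in the bass the chord is in second inversion, so the figured bass is 64.

i64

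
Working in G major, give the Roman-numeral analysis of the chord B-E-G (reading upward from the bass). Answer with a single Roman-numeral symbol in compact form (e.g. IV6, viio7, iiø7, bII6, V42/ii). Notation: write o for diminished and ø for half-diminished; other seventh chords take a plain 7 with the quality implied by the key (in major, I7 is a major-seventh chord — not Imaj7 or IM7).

Stacked in thirds the chord is E-G-B: a minor triad on E.
In G major, E is the submediant; the diatonic minor triad there is vi.
With B in the bass the chord is in second inversion, so the figured bass is 64.

vi64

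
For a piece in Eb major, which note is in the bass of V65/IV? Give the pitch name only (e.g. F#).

The applied chord V65/IV is rooted on Eb: Eb-G-Bb-Db.
The figure 65 means first inversion — the third is in the bass.

G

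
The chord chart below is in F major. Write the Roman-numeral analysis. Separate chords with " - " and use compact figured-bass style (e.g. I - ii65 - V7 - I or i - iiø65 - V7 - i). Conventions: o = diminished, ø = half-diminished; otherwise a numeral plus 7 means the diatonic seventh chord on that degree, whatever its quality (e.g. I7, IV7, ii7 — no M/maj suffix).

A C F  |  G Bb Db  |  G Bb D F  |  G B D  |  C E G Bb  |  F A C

I6 - iio - ii7 - V/V - V7 - I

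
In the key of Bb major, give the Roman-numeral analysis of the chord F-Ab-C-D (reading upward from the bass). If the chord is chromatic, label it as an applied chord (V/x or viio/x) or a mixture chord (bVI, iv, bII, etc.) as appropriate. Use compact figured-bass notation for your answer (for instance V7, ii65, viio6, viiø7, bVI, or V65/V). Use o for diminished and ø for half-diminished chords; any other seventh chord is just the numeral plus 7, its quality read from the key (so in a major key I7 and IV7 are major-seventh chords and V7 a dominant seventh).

The pitches D-F-Ab-C form a half-diminished seventh chord rooted on D.
D sits a half step below Eb (IV in Bb major); a diminished chord there is the applied leading-tone chord of IV.
With F in the bass the chord is in first inversion, so the figured bass is 65.

viiø65/IV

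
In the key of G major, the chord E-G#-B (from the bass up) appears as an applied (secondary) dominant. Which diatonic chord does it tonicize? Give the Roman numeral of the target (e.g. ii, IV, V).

ii

The chord is a major triad on E.
A dominant resolves down a perfect fifth: E → A. In G major, A is scale degree 2, i.e. ii.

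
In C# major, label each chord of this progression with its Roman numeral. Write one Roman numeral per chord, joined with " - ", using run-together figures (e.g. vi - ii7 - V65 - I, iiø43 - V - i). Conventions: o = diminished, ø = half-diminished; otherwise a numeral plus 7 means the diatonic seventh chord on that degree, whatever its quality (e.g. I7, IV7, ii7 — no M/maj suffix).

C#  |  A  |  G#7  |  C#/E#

I - bVI - V7 - I6

C#: root C# is the tonic; major triad there is I.
A is non-diatonic — bVI, a mixture chord from C# minor.
G#7 has root G#, degree 5 in C# major, so V7.
C#/E#: major triad on C# = scale degree 1 → I6.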